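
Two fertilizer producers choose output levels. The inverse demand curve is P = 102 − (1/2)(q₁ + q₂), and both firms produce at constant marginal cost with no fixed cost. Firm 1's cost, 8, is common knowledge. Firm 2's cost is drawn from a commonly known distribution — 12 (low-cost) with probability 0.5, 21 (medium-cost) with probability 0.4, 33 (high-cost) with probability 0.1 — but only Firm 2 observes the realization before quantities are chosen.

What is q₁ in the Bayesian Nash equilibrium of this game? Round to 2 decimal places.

69.13

Each type of Firm 2 best-responds to q₁; Firm 1 best-responds to the expected q₂ over Firm 2's types.
Firm 2 with cost c maximizes (102 − (1/2)(q₁+q₂) − c)·q₂, giving q₂(c) = (102 − c − (1/2)q₁).
E[c₂] = 0.5·12 + 0.4·21 + 0.1·33 = 17.7
Firm 1's FOC against E[q₂] yields q₁ = (102 − 2·8 + E[c₂])/(3/2) = (102 − 16 + 17.7)/(3/2) = 69.1333.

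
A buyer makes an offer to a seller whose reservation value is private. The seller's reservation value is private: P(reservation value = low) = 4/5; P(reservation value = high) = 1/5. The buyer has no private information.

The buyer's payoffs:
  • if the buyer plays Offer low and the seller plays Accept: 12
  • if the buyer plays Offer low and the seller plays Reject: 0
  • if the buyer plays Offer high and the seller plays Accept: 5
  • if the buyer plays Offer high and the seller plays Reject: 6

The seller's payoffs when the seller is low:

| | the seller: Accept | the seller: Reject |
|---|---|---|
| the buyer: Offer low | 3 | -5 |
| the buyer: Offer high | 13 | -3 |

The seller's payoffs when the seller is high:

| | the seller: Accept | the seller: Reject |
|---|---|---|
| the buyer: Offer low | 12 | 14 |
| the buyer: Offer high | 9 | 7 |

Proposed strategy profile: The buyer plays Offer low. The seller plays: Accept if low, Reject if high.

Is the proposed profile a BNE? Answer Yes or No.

Yes

The buyer plays Offer low: E[Offer low] = 4/5·(12) + 1/5·(0) = 48/5; E[Offer high] = 26/5. Best-responding. ✓
The seller (reservation value low), facing Offer low: Accept gives 3, Reject gives -5. Proposed Accept is best. ✓
The seller (reservation value high), facing Offer low: Accept gives 12, Reject gives 14. Proposed Reject is best. ✓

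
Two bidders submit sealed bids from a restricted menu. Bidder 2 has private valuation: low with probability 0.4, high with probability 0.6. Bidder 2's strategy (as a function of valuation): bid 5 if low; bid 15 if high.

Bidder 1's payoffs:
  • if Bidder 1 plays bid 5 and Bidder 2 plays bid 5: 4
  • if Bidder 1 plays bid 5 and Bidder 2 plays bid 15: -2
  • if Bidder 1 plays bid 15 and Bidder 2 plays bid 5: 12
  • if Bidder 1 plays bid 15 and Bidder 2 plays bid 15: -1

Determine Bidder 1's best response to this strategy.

bid 15

E[bid 5] = 0.4·(4) + 0.6·(-2) = 0.4
E[bid 15] = 0.4·(12) + 0.6·(-1) = 4.2
Best response: bid 15 (4.2 is the largest).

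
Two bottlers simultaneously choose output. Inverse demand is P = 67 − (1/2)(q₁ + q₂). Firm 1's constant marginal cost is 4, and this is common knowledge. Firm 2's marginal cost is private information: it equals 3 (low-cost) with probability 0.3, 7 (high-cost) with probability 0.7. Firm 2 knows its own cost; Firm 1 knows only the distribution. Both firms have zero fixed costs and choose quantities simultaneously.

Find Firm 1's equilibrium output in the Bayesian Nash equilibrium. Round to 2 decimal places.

Type-c best response for Firm 2: q₂(c) = (67 − c) − q₁/2.
Firm 1 maximizes expected profit; its first-order condition is 67 − q₁ − (1/2)E[q₂] − 4 = 0.
Substituting E[q₂] and solving: E[c₂] = 5.8, so q₁ = (67 − 2·4 + 5.8)/(3/2) = 43.2.

43.20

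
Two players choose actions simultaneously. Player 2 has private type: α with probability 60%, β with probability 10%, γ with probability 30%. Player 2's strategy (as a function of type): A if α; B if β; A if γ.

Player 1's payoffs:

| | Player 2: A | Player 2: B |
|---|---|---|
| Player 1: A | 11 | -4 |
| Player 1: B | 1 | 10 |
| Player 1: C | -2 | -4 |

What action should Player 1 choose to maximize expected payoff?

E[A] = 0.6·(11) + 0.1·(-4) + 0.3·(11) = 9.5
E[B] = 0.6·(1) + 0.1·(10) + 0.3·(1) = 1.9
E[C] = 0.6·(-2) + 0.1·(-4) + 0.3·(-2) = -2.2
Best response: A (9.5 is the largest).

A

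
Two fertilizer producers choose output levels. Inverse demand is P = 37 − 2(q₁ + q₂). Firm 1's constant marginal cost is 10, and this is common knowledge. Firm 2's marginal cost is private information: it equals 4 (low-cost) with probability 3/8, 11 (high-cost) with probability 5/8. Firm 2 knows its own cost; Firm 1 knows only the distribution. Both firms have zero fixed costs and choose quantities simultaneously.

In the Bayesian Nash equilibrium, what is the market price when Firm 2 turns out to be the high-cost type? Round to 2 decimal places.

19.77

Firm 2 with cost c maximizes (37 − 2(q₁+q₂) − c)·q₂, giving q₂(c) = (37 − c − 2q₁)/4.
E[c₂] = 3/8·4 + 5/8·11 = 8.375
Firm 1's FOC against E[q₂] yields q₁ = (37 − 2·10 + E[c₂])/6 = (37 − 20 + 8.375)/6 = 4.22917.
q₂(high-cost) = 4.38542, so P = 37 − 2·(4.22917 + 4.38542) = 19.7708.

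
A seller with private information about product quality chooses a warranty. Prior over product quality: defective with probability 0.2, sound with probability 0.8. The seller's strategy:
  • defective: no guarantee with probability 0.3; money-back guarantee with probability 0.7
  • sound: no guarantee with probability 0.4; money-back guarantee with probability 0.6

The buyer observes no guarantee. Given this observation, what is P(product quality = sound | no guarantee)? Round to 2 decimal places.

0.84

Apply Bayes' rule using the sender's strategy as the likelihood.
P(no guarantee) = 0.2·0.3 + 0.8·0.4 = 0.38
P(sound | no guarantee) = (0.8·0.4) / 0.38 = 0.32 / 0.38 = 0.842105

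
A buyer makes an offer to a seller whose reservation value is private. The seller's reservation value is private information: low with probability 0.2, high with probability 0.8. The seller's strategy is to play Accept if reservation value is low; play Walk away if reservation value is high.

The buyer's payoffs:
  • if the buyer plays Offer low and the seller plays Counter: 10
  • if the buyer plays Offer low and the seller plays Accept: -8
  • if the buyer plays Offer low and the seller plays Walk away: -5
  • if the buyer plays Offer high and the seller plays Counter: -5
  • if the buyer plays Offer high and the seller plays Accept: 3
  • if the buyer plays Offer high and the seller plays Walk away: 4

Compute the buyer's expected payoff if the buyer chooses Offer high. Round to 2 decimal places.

3.80

Take the expectation over the seller's reservation value, weighting each type's action by its prior probability.
E[Offer high] = 0.2·3 + 0.8·4 = 0.6 + 3.2 = 3.8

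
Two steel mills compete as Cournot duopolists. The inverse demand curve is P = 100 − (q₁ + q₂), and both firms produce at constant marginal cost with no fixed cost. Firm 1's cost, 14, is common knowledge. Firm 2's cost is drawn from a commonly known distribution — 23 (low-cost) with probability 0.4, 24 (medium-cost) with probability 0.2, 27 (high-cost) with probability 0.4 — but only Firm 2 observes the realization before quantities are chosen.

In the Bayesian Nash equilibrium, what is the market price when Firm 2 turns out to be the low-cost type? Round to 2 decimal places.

45.37

Each type of Firm 2 best-responds to q₁; Firm 1 best-responds to the expected q₂ over Firm 2's types.
Firm 2 with cost c maximizes (100 − (q₁+q₂) − c)·q₂, giving q₂(c) = (100 − c − q₁)/2.
E[c₂] = 0.4·23 + 0.2·24 + 0.4·27 = 24.8
Firm 1's FOC against E[q₂] yields q₁ = (100 − 2·14 + E[c₂])/3 = (100 − 28 + 24.8)/3 = 32.2667.
q₂(low-cost) = 22.3667, so P = 100 − (32.2667 + 22.3667) = 45.3667.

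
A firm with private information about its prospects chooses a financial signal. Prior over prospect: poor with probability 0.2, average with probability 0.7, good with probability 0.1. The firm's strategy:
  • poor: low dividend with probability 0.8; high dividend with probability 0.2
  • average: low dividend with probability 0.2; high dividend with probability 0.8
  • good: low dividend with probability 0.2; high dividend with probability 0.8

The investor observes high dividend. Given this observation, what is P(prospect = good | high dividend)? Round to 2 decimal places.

0.12

P(high dividend) = 0.2·0.2 + 0.7·0.8 + 0.1·0.8 = 0.68
P(good | high dividend) = (0.1·0.8) / 0.68 = 0.08 / 0.68 = 0.117647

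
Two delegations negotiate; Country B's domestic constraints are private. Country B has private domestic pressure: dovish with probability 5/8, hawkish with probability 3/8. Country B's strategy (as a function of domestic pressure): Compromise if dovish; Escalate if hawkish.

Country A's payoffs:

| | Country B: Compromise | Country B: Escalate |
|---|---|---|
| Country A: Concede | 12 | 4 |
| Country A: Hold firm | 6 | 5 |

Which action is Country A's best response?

Concede

Compute Country A's expected payoff for each action, taking the expectation over Country B's type.
E[Concede] = 5/8·(12) + 3/8·(4) = 9
E[Hold firm] = 5/8·(6) + 3/8·(5) = 45/8
Best response: Concede (9 is the largest).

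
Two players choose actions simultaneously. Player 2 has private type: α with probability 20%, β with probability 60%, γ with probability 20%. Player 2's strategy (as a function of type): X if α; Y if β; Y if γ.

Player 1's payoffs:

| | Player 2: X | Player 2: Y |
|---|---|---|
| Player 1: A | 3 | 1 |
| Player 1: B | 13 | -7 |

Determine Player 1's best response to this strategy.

A

Compute Player 1's expected payoff for each action, taking the expectation over Player 2's type.
E[A] = 0.2·(3) + 0.6·(1) + 0.2·(1) = 1.4
E[B] = 0.2·(13) + 0.6·(-7) + 0.2·(-7) = -3
Best response: A (1.4 is the largest).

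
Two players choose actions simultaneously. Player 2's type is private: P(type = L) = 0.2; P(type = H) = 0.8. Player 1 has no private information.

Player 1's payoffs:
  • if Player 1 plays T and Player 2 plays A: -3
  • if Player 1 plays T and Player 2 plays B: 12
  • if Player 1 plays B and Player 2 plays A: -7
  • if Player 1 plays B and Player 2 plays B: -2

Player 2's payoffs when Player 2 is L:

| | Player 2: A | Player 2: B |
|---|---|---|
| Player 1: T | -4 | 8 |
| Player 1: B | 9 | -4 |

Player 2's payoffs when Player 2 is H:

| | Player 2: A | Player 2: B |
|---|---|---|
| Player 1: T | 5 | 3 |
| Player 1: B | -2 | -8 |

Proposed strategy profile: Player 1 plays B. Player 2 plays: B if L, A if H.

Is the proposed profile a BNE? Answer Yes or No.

Player 1 plays B: E[B] = 0.2·(-2) + 0.8·(-7) = -6; E[T] = 0. Not best-responding. ✗
Player 2 (type L), facing B: A gives 9, B gives -4. Proposed B is not best — profitable deviation exists. ✗
Player 2 (type H), facing B: A gives -2, B gives -8. Proposed A is best. ✓

No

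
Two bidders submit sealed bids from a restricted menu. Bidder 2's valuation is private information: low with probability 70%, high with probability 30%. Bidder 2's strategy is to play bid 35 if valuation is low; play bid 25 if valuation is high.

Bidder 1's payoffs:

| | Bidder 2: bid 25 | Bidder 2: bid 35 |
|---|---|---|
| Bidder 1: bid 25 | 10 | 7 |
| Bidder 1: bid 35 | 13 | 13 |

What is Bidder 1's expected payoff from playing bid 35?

E[bid 35] = 0.7·13 + 0.3·13 = 9.1 + 3.9 = 13

13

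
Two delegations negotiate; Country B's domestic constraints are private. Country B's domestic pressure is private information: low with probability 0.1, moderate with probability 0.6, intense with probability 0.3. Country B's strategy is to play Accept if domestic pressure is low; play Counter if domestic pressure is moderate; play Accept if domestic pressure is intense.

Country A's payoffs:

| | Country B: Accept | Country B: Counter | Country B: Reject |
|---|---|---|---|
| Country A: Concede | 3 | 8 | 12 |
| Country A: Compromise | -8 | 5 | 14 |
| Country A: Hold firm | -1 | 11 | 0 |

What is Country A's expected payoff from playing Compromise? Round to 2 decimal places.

-0.20

Take the expectation over Country B's domestic pressure, weighting each type's action by its prior probability.
E[Compromise] = 0.1·(-8) + 0.6·5 + 0.3·(-8) = (-0.8) + 3 + (-2.4) = -0.2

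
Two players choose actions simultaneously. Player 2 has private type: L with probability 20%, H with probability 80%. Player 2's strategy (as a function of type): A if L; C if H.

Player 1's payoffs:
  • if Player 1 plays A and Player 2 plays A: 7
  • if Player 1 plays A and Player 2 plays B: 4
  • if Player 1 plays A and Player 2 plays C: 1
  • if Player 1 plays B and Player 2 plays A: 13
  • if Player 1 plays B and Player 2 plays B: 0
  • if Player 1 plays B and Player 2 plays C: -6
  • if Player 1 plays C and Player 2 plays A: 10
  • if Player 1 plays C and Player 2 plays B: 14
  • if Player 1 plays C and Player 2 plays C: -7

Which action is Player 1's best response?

A

E[A] = 0.2·(7) + 0.8·(1) = 2.2
E[B] = 0.2·(13) + 0.8·(-6) = -2.2
E[C] = 0.2·(10) + 0.8·(-7) = -3.6
Best response: A (2.2 is the largest).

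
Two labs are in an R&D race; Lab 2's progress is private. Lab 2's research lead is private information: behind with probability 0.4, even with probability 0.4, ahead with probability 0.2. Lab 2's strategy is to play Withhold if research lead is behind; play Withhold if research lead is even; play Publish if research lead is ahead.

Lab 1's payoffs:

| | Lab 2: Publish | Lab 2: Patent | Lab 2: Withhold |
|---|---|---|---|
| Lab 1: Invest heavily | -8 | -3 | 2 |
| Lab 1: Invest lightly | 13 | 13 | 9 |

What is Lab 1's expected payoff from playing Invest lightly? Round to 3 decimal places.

Take the expectation over Lab 2's research lead, weighting each type's action by its prior probability.
E[Invest lightly] = 0.4·9 + 0.4·9 + 0.2·13 = 3.6 + 3.6 + 2.6 = 9.8

9.800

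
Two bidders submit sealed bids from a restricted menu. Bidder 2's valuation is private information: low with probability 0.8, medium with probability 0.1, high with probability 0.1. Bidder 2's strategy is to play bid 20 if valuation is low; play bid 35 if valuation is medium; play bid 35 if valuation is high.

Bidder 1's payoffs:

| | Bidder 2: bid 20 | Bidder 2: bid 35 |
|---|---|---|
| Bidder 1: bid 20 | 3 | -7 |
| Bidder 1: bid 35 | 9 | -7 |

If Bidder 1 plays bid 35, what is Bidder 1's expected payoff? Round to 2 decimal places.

5.80

Take the expectation over Bidder 2's valuation, weighting each type's action by its prior probability.
E[bid 35] = 0.8·9 + 0.1·(-7) + 0.1·(-7) = 7.2 + (-0.7) + (-0.7) = 5.8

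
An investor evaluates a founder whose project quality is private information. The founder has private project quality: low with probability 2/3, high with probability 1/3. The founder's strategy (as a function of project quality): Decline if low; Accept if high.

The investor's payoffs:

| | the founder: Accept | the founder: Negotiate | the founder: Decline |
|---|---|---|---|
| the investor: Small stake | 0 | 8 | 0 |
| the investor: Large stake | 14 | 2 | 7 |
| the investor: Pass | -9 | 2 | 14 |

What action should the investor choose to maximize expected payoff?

E[Small stake] = 2/3·(0) + 1/3·(0) = 0
E[Large stake] = 2/3·(7) + 1/3·(14) = 28/3
E[Pass] = 2/3·(14) + 1/3·(-9) = 19/3
Best response: Large stake (28/3 is the largest).

Large stake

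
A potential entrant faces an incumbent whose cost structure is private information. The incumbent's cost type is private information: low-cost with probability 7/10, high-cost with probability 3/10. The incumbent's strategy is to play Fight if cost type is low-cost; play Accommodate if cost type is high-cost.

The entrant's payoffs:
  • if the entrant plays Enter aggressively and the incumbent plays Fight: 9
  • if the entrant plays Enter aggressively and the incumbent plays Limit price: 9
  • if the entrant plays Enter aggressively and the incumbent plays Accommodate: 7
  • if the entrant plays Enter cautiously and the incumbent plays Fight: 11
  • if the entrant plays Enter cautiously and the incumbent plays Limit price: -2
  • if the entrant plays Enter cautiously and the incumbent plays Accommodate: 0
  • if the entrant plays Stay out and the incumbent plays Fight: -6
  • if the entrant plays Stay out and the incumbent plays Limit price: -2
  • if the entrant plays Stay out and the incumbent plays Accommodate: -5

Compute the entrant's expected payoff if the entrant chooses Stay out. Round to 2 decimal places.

E[Stay out] = 7/10·(-6) + 3/10·(-5) = (-21/5) + (-3/2) = -57/10

-5.70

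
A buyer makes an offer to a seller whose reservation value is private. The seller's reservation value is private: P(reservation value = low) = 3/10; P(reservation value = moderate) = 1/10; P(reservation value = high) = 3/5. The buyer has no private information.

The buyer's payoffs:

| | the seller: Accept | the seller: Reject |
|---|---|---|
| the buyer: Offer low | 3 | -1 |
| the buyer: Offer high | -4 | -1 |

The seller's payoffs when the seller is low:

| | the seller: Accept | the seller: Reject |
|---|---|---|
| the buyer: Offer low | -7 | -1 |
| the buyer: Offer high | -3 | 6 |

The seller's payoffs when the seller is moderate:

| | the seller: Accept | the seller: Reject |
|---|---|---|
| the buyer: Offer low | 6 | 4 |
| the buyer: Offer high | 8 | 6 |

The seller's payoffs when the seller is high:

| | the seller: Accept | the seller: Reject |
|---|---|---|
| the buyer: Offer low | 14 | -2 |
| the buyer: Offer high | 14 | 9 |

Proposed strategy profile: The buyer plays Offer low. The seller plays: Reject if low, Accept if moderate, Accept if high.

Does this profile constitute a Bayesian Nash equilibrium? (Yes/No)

Yes

The buyer plays Offer low: E[Offer low] = 3/10·(-1) + 1/10·(3) + 3/5·(3) = 9/5; E[Offer high] = -31/10. Best-responding. ✓
The seller (reservation value low), facing Offer low: Accept gives -7, Reject gives -1. Proposed Reject is best. ✓
The seller (reservation value moderate), facing Offer low: Accept gives 6, Reject gives 4. Proposed Accept is best. ✓
The seller (reservation value high), facing Offer low: Accept gives 14, Reject gives -2. Proposed Accept is best. ✓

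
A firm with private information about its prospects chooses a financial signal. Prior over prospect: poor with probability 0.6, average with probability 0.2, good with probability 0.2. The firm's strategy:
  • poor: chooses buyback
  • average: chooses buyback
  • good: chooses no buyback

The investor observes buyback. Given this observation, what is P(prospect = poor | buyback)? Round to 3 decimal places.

0.750

P(buyback) = 0.6·1 + 0.2·1 + 0.2·0 = 0.8
P(poor | buyback) = (0.6·1) / 0.8 = 0.6 / 0.8 = 0.75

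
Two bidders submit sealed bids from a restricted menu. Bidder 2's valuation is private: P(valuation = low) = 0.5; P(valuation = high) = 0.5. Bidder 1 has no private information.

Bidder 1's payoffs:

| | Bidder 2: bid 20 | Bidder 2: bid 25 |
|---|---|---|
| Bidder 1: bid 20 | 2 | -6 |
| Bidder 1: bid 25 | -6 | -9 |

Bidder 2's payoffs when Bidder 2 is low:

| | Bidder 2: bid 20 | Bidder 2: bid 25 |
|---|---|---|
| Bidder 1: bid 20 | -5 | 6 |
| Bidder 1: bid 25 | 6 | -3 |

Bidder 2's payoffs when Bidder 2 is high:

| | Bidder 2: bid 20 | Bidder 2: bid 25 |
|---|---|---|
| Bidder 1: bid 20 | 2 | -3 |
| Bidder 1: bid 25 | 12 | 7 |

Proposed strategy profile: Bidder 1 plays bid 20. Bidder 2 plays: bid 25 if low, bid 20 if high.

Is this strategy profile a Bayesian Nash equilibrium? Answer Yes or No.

A profile is a BNE iff every type of every player is best-responding given beliefs about the other side.
Bidder 1 plays bid 20: E[bid 20] = 0.5·(-6) + 0.5·(2) = -2; E[bid 25] = -7.5. Best-responding. ✓
Bidder 2 (valuation low), facing bid 20: bid 20 gives -5, bid 25 gives 6. Proposed bid 25 is best. ✓
Bidder 2 (valuation high), facing bid 20: bid 20 gives 2, bid 25 gives -3. Proposed bid 20 is best. ✓

Yes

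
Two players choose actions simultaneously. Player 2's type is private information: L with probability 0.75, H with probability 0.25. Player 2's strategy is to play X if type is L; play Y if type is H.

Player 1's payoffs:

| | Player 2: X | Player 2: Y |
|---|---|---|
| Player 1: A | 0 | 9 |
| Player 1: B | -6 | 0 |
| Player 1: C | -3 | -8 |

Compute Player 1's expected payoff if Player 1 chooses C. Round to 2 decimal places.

-4.25

Take the expectation over Player 2's type, weighting each type's action by its prior probability.
E[C] = 0.75·(-3) + 0.25·(-8) = (-2.25) + (-2) = -4.25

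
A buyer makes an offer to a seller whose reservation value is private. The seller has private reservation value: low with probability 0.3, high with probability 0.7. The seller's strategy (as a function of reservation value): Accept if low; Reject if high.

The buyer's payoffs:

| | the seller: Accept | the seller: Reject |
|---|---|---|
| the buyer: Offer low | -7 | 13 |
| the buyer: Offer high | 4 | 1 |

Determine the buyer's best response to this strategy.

E[Offer low] = 0.3·(-7) + 0.7·(13) = 7
E[Offer high] = 0.3·(4) + 0.7·(1) = 1.9
Best response: Offer low (7 is the largest).

Offer low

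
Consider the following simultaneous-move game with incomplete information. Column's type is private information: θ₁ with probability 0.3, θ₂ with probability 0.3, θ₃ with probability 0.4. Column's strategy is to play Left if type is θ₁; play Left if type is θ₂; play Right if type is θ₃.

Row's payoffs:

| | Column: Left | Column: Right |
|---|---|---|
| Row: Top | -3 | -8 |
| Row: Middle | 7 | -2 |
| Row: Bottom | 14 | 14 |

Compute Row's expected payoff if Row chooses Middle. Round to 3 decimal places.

3.400

Take the expectation over Column's type, weighting each type's action by its prior probability.
E[Middle] = 0.3·7 + 0.3·7 + 0.4·(-2) = 2.1 + 2.1 + (-0.8) = 3.4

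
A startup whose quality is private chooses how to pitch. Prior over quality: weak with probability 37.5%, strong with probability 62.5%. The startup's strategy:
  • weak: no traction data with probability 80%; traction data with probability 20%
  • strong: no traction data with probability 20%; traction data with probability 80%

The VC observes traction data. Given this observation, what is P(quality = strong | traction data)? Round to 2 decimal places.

0.87

P(traction data) = 0.375·0.2 + 0.625·0.8 = 0.575
P(strong | traction data) = (0.625·0.8) / 0.575 = 0.5 / 0.575 = 0.869565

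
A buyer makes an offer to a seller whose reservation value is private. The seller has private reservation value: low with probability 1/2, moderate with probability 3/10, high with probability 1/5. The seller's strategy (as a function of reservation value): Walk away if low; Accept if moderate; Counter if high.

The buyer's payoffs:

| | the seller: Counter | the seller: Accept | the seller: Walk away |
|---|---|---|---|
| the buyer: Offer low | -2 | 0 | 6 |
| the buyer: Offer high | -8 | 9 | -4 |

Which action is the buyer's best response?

E[Offer low] = 1/2·(6) + 3/10·(0) + 1/5·(-2) = 13/5
E[Offer high] = 1/2·(-4) + 3/10·(9) + 1/5·(-8) = -9/10
Best response: Offer low (13/5 is the largest).

Offer low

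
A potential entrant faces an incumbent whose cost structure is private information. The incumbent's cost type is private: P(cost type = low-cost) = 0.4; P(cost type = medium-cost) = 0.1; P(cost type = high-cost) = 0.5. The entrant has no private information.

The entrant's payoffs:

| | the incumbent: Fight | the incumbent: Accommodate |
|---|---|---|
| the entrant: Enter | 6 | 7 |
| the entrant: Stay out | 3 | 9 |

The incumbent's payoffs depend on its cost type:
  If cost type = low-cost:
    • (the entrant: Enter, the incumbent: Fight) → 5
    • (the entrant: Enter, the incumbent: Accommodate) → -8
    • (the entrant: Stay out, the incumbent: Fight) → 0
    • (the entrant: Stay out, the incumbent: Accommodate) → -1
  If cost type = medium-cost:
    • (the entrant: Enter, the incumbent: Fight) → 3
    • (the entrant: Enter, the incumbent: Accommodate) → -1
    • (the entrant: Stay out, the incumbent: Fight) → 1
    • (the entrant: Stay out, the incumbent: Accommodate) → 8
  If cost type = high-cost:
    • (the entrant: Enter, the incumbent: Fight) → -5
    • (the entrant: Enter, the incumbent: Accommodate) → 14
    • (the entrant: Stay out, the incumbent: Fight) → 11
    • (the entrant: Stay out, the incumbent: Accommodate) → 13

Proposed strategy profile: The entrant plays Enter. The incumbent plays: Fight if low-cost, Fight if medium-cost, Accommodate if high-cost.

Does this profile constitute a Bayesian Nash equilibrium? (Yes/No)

The entrant plays Enter: E[Enter] = 0.4·(6) + 0.1·(6) + 0.5·(7) = 6.5; E[Stay out] = 6. Best-responding. ✓
The incumbent (cost type low-cost), facing Enter: Fight gives 5, Accommodate gives -8. Proposed Fight is best. ✓
The incumbent (cost type medium-cost), facing Enter: Fight gives 3, Accommodate gives -1. Proposed Fight is best. ✓
The incumbent (cost type high-cost), facing Enter: Fight gives -5, Accommodate gives 14. Proposed Accommodate is best. ✓

Yes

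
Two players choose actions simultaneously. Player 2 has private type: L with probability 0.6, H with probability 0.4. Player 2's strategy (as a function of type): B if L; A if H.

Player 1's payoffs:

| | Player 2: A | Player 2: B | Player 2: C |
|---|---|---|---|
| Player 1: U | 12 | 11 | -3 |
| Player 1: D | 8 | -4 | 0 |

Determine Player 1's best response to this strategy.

Compute Player 1's expected payoff for each action, taking the expectation over Player 2's type.
E[U] = 0.6·(11) + 0.4·(12) = 11.4
E[D] = 0.6·(-4) + 0.4·(8) = 0.8
Best response: U (11.4 is the largest).

U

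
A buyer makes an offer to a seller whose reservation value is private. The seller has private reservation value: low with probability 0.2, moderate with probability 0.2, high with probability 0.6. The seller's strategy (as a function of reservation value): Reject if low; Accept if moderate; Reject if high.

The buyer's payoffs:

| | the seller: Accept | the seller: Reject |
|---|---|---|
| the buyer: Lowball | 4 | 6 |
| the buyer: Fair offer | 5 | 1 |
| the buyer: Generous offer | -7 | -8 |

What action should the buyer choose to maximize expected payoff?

Compute the buyer's expected payoff for each action, taking the expectation over the seller's type.
E[Lowball] = 0.2·(6) + 0.2·(4) + 0.6·(6) = 5.6
E[Fair offer] = 0.2·(1) + 0.2·(5) + 0.6·(1) = 1.8
E[Generous offer] = 0.2·(-8) + 0.2·(-7) + 0.6·(-8) = -7.8
Best response: Lowball (5.6 is the largest).

Lowball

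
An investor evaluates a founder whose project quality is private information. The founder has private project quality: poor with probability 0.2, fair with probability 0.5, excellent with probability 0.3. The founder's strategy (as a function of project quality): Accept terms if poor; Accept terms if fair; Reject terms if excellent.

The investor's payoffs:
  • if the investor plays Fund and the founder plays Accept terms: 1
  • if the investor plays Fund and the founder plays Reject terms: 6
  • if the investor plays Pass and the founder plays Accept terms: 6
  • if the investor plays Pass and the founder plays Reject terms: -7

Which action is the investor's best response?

Fund

E[Fund] = 0.2·(1) + 0.5·(1) + 0.3·(6) = 2.5
E[Pass] = 0.2·(6) + 0.5·(6) + 0.3·(-7) = 2.1
Best response: Fund (2.5 is the largest).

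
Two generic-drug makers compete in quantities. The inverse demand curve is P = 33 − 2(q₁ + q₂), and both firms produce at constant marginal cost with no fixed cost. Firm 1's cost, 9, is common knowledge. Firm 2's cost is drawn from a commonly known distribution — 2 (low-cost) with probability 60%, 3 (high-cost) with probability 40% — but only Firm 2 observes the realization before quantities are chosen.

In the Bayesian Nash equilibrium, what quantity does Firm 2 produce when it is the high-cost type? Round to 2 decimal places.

Firm 2 with cost c maximizes (33 − 2(q₁+q₂) − c)·q₂, giving q₂(c) = (33 − c − 2q₁)/4.
E[c₂] = 0.6·2 + 0.4·3 = 2.4
Firm 1's FOC against E[q₂] yields q₁ = (33 − 2·9 + E[c₂])/6 = (33 − 18 + 2.4)/6 = 2.9.
q₂(high-cost) = (33 − 3 − 2·2.9)/4 = 6.05.

6.05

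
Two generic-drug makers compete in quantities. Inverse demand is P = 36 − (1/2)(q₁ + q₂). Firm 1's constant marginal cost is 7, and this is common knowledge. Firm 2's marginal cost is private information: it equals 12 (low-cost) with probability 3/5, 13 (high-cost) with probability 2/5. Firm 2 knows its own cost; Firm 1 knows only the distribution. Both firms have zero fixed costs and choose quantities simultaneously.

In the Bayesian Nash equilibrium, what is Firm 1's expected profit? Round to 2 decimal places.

Type-c best response for Firm 2: q₂(c) = (36 − c) − q₁/2.
Firm 1 maximizes expected profit; its first-order condition is 36 − q₁ − (1/2)E[q₂] − 7 = 0.
Substituting E[q₂] and solving: E[c₂] = 12.4, so q₁ = (36 − 2·7 + 12.4)/(3/2) = 22.9333.
E[P] = 36 − (1/2)·(q₁ + E[q₂]) = 18.4667; Firm 1's expected profit = (E[P] − 7)·q₁ = (18.4667 − 7)·22.9333 = 262.969.

262.97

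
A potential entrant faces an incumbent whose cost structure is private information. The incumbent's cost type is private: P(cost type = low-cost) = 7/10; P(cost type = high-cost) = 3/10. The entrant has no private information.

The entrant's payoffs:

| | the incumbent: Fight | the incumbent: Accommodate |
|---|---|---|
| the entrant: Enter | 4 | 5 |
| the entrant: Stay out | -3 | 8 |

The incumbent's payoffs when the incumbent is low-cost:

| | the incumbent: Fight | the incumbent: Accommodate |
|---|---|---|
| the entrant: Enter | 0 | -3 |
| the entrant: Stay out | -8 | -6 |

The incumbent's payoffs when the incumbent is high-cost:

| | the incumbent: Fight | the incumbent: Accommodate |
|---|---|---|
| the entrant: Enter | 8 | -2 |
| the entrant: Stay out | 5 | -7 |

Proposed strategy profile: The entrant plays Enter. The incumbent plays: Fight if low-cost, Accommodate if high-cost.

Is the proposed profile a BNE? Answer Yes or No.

The entrant plays Enter: E[Enter] = 7/10·(4) + 3/10·(5) = 43/10; E[Stay out] = 3/10. Best-responding. ✓
The incumbent (cost type low-cost), facing Enter: Fight gives 0, Accommodate gives -3. Proposed Fight is best. ✓
The incumbent (cost type high-cost), facing Enter: Fight gives 8, Accommodate gives -2. Proposed Accommodate is not best — profitable deviation exists. ✗

No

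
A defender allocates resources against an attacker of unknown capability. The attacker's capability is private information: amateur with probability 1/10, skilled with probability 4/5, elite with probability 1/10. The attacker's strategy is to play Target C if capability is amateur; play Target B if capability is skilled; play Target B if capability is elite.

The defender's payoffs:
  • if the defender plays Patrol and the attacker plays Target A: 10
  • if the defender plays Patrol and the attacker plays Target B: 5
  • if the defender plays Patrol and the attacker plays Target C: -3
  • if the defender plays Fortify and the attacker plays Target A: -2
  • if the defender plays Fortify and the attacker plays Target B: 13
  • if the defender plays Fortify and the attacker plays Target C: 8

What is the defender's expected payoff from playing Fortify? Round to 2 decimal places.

E[Fortify] = 1/10·8 + 4/5·13 + 1/10·13 = 4/5 + 52/5 + 13/10 = 25/2

12.50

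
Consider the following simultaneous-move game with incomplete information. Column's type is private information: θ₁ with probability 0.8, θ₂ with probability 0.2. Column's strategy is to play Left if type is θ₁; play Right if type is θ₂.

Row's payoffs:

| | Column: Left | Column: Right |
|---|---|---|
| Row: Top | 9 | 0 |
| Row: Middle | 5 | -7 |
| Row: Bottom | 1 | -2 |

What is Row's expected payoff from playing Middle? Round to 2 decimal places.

2.60

Take the expectation over Column's type, weighting each type's action by its prior probability.
E[Middle] = 0.8·5 + 0.2·(-7) = 4 + (-1.4) = 2.6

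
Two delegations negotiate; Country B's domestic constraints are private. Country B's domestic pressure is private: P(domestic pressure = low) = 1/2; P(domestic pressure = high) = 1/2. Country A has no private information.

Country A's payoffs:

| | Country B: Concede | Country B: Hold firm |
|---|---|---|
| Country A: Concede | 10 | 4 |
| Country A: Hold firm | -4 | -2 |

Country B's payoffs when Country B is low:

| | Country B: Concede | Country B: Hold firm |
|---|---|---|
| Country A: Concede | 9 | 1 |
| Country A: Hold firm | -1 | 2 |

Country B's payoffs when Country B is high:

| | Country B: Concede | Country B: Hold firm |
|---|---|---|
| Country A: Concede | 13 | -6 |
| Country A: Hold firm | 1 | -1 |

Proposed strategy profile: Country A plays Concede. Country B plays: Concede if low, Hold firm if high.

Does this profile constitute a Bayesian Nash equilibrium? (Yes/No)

No

Country A plays Concede: E[Concede] = 1/2·(10) + 1/2·(4) = 7; E[Hold firm] = -3. Best-responding. ✓
Country B (domestic pressure low), facing Concede: Concede gives 9, Hold firm gives 1. Proposed Concede is best. ✓
Country B (domestic pressure high), facing Concede: Concede gives 13, Hold firm gives -6. Proposed Hold firm is not best — profitable deviation exists. ✗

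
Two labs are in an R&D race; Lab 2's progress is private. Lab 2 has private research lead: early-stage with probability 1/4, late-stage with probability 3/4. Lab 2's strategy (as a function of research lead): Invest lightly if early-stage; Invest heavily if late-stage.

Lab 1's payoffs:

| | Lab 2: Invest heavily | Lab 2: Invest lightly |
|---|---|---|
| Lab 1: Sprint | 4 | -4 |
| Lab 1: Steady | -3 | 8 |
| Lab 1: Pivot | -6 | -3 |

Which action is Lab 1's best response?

Compute Lab 1's expected payoff for each action, taking the expectation over Lab 2's type.
E[Sprint] = 1/4·(-4) + 3/4·(4) = 2
E[Steady] = 1/4·(8) + 3/4·(-3) = -1/4
E[Pivot] = 1/4·(-3) + 3/4·(-6) = -21/4
Best response: Sprint (2 is the largest).

Sprint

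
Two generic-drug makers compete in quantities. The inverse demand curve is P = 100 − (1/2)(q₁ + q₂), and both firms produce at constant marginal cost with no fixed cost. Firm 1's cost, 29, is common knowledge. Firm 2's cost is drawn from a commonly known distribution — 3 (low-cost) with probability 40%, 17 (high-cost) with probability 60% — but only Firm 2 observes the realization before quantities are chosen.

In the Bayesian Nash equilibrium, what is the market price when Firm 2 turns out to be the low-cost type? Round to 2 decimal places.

42.60

Type-c best response for Firm 2: q₂(c) = (100 − c) − q₁/2.
Firm 1 maximizes expected profit; its first-order condition is 100 − q₁ − (1/2)E[q₂] − 29 = 0.
Substituting E[q₂] and solving: E[c₂] = 11.4, so q₁ = (100 − 2·29 + 11.4)/(3/2) = 35.6.
q₂(low-cost) = 79.2, so P = 100 − (1/2)·(35.6 + 79.2) = 42.6.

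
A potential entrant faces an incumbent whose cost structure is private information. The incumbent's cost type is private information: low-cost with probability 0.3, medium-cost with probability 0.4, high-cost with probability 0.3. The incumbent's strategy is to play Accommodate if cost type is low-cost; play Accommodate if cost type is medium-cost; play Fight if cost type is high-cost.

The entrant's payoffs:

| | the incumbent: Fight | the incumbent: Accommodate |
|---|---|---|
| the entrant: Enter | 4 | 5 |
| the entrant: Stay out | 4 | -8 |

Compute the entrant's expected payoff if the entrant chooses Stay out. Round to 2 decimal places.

E[Stay out] = 0.3·(-8) + 0.4·(-8) + 0.3·4 = (-2.4) + (-3.2) + 1.2 = -4.4

-4.40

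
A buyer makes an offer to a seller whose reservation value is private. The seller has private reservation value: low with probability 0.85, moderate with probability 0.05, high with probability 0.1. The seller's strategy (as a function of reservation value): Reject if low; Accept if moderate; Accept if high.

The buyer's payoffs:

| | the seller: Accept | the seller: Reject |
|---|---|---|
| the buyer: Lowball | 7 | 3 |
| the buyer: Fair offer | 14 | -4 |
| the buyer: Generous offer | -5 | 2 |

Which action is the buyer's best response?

E[Lowball] = 0.85·(3) + 0.05·(7) + 0.1·(7) = 3.6
E[Fair offer] = 0.85·(-4) + 0.05·(14) + 0.1·(14) = -1.3
E[Generous offer] = 0.85·(2) + 0.05·(-5) + 0.1·(-5) = 0.95
Best response: Lowball (3.6 is the largest).

Lowball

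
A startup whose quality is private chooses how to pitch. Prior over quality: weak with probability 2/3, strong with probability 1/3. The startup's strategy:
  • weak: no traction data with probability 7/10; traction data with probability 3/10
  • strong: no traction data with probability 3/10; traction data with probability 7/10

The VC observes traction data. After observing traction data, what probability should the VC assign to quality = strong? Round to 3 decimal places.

0.538

Apply Bayes' rule using the sender's strategy as the likelihood.
P(traction data) = (2/3)·(3/10) + (1/3)·(7/10) = 13/30
P(strong | traction data) = ((1/3)·(7/10)) / (13/30) = (7/30) / (13/30) = 7/13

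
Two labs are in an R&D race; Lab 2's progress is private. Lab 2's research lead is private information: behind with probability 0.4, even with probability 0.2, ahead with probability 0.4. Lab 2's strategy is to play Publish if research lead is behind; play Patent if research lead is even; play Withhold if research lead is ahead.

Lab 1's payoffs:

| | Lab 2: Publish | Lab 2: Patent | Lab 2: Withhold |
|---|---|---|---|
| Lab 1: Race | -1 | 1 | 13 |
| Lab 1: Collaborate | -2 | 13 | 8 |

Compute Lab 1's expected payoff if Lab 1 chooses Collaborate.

Take the expectation over Lab 2's research lead, weighting each type's action by its prior probability.
E[Collaborate] = 0.4·(-2) + 0.2·13 + 0.4·8 = (-0.8) + 2.6 + 3.2 = 5

5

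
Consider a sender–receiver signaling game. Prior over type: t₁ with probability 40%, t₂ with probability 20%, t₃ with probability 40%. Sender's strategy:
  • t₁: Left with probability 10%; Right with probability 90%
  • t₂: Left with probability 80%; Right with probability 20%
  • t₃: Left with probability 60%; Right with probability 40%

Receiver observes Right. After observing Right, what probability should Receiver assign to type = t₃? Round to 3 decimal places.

Apply Bayes' rule using the sender's strategy as the likelihood.
P(Right) = 0.4·0.9 + 0.2·0.2 + 0.4·0.4 = 0.56
P(t₃ | Right) = (0.4·0.4) / 0.56 = 0.16 / 0.56 = 0.285714

0.286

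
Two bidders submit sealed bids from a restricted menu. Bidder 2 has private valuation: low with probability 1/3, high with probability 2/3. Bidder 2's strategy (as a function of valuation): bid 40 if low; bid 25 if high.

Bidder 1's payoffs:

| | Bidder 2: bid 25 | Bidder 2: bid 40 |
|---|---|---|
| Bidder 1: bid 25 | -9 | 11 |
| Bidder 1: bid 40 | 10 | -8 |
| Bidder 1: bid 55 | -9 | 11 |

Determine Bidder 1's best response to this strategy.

bid 40

E[bid 25] = 1/3·(11) + 2/3·(-9) = -7/3
E[bid 40] = 1/3·(-8) + 2/3·(10) = 4
E[bid 55] = 1/3·(11) + 2/3·(-9) = -7/3
Best response: bid 40 (4 is the largest).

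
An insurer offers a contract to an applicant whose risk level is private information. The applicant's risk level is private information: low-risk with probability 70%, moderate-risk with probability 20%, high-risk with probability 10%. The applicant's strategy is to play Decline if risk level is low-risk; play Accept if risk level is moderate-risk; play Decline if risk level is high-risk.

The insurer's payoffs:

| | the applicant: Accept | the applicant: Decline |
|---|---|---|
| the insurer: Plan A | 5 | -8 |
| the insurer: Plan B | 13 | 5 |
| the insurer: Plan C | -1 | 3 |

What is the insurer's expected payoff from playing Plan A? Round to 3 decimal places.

-5.400

E[Plan A] = 0.7·(-8) + 0.2·5 + 0.1·(-8) = (-5.6) + 1 + (-0.8) = -5.4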